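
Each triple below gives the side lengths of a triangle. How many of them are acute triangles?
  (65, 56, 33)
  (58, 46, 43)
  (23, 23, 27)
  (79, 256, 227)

2

(65,56,33): 33²+56² = 4225 = 65² → right
(58,46,43): 43²+46² = 3965 > 3364 = 58² → acute
(23,23,27): 23²+23² = 1058 > 729 = 27² → acute
(79,256,227): 79²+227² = 57770 < 65536 = 256² → obtuse
2 of the 4 are acute.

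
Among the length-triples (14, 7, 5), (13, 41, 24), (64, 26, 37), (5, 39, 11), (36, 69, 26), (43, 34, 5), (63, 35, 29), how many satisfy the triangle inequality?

1

(5,7,14): 5+7 ≤ 14 → not valid
(13,24,41): 13+24 ≤ 41 → not valid
(26,37,64): 26+37 ≤ 64 → not valid
(5,11,39): 5+11 ≤ 39 → not valid
(26,36,69): 26+36 ≤ 69 → not valid
(5,34,43): 5+34 ≤ 43 → not valid
(29,35,63): 29+35 > 63 → valid
1 of the 7 triples forms a triangle.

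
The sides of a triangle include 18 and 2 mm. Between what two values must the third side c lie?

By the triangle inequality, c must be less than 18 + 2 = 20 and greater than |18 − 2| = 16.

16 < c < 20 (mm)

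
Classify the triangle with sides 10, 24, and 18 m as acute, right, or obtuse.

obtuse

Compare the square of the longest side to the sum of squares of the other two: 10² + 18² = 424 < 576 = 24².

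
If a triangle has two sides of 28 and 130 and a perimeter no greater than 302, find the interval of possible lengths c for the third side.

102 < c ≤ 144

Triangle inequality alone gives 102 < c < 158.
The perimeter condition gives c ≤ 302 − 28 − 130 = 144.
Intersecting the two: 102 < c ≤ 144.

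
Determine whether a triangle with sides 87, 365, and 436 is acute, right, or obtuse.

Compare the square of the longest side to the sum of squares of the other two: 87² + 365² = 140794 < 190096 = 436².

obtuse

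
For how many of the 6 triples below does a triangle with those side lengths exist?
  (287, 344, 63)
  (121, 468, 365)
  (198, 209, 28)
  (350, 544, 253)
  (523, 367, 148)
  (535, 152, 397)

(63,287,344): 63+287 > 344 → valid
(121,365,468): 121+365 > 468 → valid
(28,198,209): 28+198 > 209 → valid
(253,350,544): 253+350 > 544 → valid
(148,367,523): 148+367 ≤ 523 → not valid
(152,397,535): 152+397 > 535 → valid
5 of the 6 triples form a triangle.

5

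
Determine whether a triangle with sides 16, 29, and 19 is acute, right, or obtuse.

Compare the square of the longest side to the sum of squares of the other two: 16² + 19² = 617 < 841 = 29².

obtuse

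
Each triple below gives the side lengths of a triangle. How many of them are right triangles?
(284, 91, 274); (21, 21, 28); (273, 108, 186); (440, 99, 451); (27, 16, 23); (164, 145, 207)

(284,91,274): 91²+274² = 83357 > 80656 = 284² → acute
(21,21,28): 21²+21² = 882 > 784 = 28² → acute
(273,108,186): 108²+186² = 46260 < 74529 = 273² → obtuse
(440,99,451): 99²+440² = 203401 = 451² → right
(27,16,23): 16²+23² = 785 > 729 = 27² → acute
(164,145,207): 145²+164² = 47921 > 42849 = 207² → acute
1 of the 6 is right.

1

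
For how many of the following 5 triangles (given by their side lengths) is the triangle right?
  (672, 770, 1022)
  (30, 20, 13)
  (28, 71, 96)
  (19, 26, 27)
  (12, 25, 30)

(672,770,1022): 672²+770² = 1044484 = 1022² → right
(30,20,13): 13²+20² = 569 < 900 = 30² → obtuse
(28,71,96): 28²+71² = 5825 < 9216 = 96² → obtuse
(19,26,27): 19²+26² = 1037 > 729 = 27² → acute
(12,25,30): 12²+25² = 769 < 900 = 30² → obtuse
1 of the 5 is right.

1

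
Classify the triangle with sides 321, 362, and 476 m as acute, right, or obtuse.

Compare the square of the longest side to the sum of squares of the other two: 321² + 362² = 234085 > 226576 = 476².

acute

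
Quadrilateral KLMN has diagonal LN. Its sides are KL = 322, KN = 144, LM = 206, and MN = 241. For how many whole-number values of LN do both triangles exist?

268

From triangle KLN: 178 < LN < 466.
From triangle MLN: 35 < LN < 447.
Intersection: 178 < LN < 447, so integers 179 through 446: 268 values.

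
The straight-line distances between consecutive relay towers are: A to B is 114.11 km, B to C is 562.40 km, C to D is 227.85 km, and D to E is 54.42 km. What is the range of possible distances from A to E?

166.02 ≤ AE ≤ 958.78 km

The maximum is all hops collinear in one direction: 114.11 + 562.40 + 227.85 + 54.42 = 958.78.
The longest hop is 562.40; the others sum to 396.38. Folding the others back against it leaves at least 562.40 − 396.38 = 166.02.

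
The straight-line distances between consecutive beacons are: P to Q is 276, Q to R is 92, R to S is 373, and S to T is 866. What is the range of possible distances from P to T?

125 ≤ PT ≤ 1607

The maximum is all hops collinear in one direction: 276 + 92 + 373 + 866 = 1607.
The longest hop is 866; the others sum to 741. Folding the others back against it leaves at least 866 − 741 = 125.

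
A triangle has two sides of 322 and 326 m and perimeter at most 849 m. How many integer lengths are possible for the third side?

197

Triangle inequality: 4 < x < 648. Perimeter ≤ 849 gives x ≤ 849 − 322 − 326 = 201.
So 4 < x ≤ 201; integers 5 through 201: 197 values.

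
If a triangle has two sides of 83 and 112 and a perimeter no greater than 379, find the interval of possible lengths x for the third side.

Triangle inequality alone gives 29 < x < 195.
The perimeter condition gives x ≤ 379 − 83 − 112 = 184.
Intersecting the two: 29 < x ≤ 184.

29 < x ≤ 184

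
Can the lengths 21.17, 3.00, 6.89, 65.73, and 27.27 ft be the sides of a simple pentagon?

For a pentagon, each side must be shorter than the sum of the others.
Here the longest side is 65.73, but the remaining 4 sides sum to only 58.33.

No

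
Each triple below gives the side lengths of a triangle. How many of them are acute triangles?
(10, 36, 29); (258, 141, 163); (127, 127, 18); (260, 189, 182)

2

(10,36,29): 10²+29² = 941 < 1296 = 36² → obtuse
(258,141,163): 141²+163² = 46450 < 66564 = 258² → obtuse
(127,127,18): 18²+127² = 16453 > 16129 = 127² → acute
(260,189,182): 182²+189² = 68845 > 67600 = 260² → acute
2 of the 4 are acute.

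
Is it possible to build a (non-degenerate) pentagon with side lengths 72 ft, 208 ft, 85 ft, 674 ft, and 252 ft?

No

For a pentagon, each side must be shorter than the sum of the others.
Here the longest side is 674, but the remaining 4 sides sum to only 617.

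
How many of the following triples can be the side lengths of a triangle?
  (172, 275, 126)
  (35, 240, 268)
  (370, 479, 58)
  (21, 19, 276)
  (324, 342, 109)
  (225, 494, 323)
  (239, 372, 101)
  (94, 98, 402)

4

(126,172,275): 126+172 > 275 → valid
(35,240,268): 35+240 > 268 → valid
(58,370,479): 58+370 ≤ 479 → not valid
(19,21,276): 19+21 ≤ 276 → not valid
(109,324,342): 109+324 > 342 → valid
(225,323,494): 225+323 > 494 → valid
(101,239,372): 101+239 ≤ 372 → not valid
(94,98,402): 94+98 ≤ 402 → not valid
4 of the 8 triples form a triangle.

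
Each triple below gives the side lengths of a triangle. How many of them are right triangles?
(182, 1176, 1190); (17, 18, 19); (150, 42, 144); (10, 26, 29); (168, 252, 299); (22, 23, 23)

(182,1176,1190): 182²+1176² = 1416100 = 1190² → right
(17,18,19): 17²+18² = 613 > 361 = 19² → acute
(150,42,144): 42²+144² = 22500 = 150² → right
(10,26,29): 10²+26² = 776 < 841 = 29² → obtuse
(168,252,299): 168²+252² = 91728 > 89401 = 299² → acute
(22,23,23): 22²+23² = 1013 > 529 = 23² → acute
2 of the 6 are right.

2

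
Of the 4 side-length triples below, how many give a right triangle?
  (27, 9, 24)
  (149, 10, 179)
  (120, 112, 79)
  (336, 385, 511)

1

(27,9,24): 9²+24² = 657 < 729 = 27² → obtuse
(149,10,179): 10+149 ≤ 179, not a triangle
(120,112,79): 79²+112² = 18785 > 14400 = 120² → acute
(336,385,511): 336²+385² = 261121 = 511² → right
1 of the 4 is right.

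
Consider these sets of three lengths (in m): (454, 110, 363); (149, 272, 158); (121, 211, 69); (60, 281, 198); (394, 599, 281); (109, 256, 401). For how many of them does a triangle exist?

(110,363,454): 110+363 > 454 → valid
(149,158,272): 149+158 > 272 → valid
(69,121,211): 69+121 ≤ 211 → not valid
(60,198,281): 60+198 ≤ 281 → not valid
(281,394,599): 281+394 > 599 → valid
(109,256,401): 109+256 ≤ 401 → not valid
3 of the 6 triples form a triangle.

3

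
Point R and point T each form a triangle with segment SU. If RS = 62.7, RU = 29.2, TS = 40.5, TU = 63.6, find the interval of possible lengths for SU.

33.5 < SU < 91.9

From triangle RSU: |62.7 − 29.2| < SU < 62.7 + 29.2, i.e. 33.5 < SU < 91.9.
From triangle TSU: 23.1 < SU < 104.1.
Both must hold, so SU lies in the intersection.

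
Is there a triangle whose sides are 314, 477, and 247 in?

The longest side is 477, and the other two sum to 561.
Since 561 > 477, the triangle inequality holds.

Yes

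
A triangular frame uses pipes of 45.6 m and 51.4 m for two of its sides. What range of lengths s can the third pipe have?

By the triangle inequality, s must be less than 45.6 + 51.4 = 97.0 and greater than |45.6 − 51.4| = 5.8.

5.8 < s < 97.0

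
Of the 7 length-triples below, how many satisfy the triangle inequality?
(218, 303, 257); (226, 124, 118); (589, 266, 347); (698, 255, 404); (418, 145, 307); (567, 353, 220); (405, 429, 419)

(218,257,303): 218+257 > 303 → valid
(118,124,226): 118+124 > 226 → valid
(266,347,589): 266+347 > 589 → valid
(255,404,698): 255+404 ≤ 698 → not valid
(145,307,418): 145+307 > 418 → valid
(220,353,567): 220+353 > 567 → valid
(405,419,429): 405+419 > 429 → valid
6 of the 7 triples form a triangle.

6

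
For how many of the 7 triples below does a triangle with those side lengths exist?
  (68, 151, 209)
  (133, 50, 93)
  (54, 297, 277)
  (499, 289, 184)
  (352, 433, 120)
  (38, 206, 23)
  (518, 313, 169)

(68,151,209): 68+151 > 209 → valid
(50,93,133): 50+93 > 133 → valid
(54,277,297): 54+277 > 297 → valid
(184,289,499): 184+289 ≤ 499 → not valid
(120,352,433): 120+352 > 433 → valid
(23,38,206): 23+38 ≤ 206 → not valid
(169,313,518): 169+313 ≤ 518 → not valid
4 of the 7 triples form a triangle.

4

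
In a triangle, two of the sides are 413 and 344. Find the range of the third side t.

By the triangle inequality, t must be less than 413 + 344 = 757 and greater than |413 − 344| = 69.

69 < t < 757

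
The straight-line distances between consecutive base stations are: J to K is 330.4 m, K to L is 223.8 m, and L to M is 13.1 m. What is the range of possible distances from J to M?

The maximum is all hops collinear in one direction: 330.4 + 223.8 + 13.1 = 567.3.
The longest hop is 330.4; the others sum to 236.9. Folding the others back against it leaves at least 330.4 − 236.9 = 93.5.

93.5 ≤ JM ≤ 567.3 m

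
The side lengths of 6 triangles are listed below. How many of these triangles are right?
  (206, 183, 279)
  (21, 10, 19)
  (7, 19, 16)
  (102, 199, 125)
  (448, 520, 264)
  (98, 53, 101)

1

(206,183,279): 183²+206² = 75925 < 77841 = 279² → obtuse
(21,10,19): 10²+19² = 461 > 441 = 21² → acute
(7,19,16): 7²+16² = 305 < 361 = 19² → obtuse
(102,199,125): 102²+125² = 26029 < 39601 = 199² → obtuse
(448,520,264): 264²+448² = 270400 = 520² → right
(98,53,101): 53²+98² = 12413 > 10201 = 101² → acute
1 of the 6 is right.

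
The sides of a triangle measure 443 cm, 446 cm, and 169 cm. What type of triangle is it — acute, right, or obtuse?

Compare the square of the longest side to the sum of squares of the other two: 169² + 443² = 224810 > 198916 = 446².

acute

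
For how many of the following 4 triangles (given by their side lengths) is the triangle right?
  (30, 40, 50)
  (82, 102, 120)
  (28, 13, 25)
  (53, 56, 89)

(30,40,50): 30²+40² = 2500 = 50² → right
(82,102,120): 82²+102² = 17128 > 14400 = 120² → acute
(28,13,25): 13²+25² = 794 > 784 = 28² → acute
(53,56,89): 53²+56² = 5945 < 7921 = 89² → obtuse
1 of the 4 is right.

1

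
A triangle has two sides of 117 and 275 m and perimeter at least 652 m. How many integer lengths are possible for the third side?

132

Triangle inequality: 158 < x < 392. Perimeter ≥ 652 gives x ≥ 652 − 117 − 275 = 260.
So 260 ≤ x < 392; integers 260 through 391: 132 values.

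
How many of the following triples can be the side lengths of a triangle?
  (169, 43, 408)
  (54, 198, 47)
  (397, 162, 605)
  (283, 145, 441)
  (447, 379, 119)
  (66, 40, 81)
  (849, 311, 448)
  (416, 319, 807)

(43,169,408): 43+169 ≤ 408 → not valid
(47,54,198): 47+54 ≤ 198 → not valid
(162,397,605): 162+397 ≤ 605 → not valid
(145,283,441): 145+283 ≤ 441 → not valid
(119,379,447): 119+379 > 447 → valid
(40,66,81): 40+66 > 81 → valid
(311,448,849): 311+448 ≤ 849 → not valid
(319,416,807): 319+416 ≤ 807 → not valid
2 of the 8 triples form a triangle.

2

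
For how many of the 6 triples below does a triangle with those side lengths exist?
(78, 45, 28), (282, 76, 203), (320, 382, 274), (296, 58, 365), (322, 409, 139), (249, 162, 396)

3

(28,45,78): 28+45 ≤ 78 → not valid
(76,203,282): 76+203 ≤ 282 → not valid
(274,320,382): 274+320 > 382 → valid
(58,296,365): 58+296 ≤ 365 → not valid
(139,322,409): 139+322 > 409 → valid
(162,249,396): 162+249 > 396 → valid
3 of the 6 triples form a triangle.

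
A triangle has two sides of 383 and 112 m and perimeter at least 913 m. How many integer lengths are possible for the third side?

77

Triangle inequality: 271 < x < 495. Perimeter ≥ 913 gives x ≥ 913 − 383 − 112 = 418.
So 418 ≤ x < 495; integers 418 through 494: 77 values.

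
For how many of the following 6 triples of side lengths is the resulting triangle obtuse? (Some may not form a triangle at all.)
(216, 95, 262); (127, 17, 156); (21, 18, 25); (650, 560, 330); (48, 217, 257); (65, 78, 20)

3

(216,95,262): 95²+216² = 55681 < 68644 = 262² → obtuse
(127,17,156): 17+127 ≤ 156, not a triangle
(21,18,25): 18²+21² = 765 > 625 = 25² → acute
(650,560,330): 330²+560² = 422500 = 650² → right
(48,217,257): 48²+217² = 49393 < 66049 = 257² → obtuse
(65,78,20): 20²+65² = 4625 < 6084 = 78² → obtuse
3 of the 6 are obtuse.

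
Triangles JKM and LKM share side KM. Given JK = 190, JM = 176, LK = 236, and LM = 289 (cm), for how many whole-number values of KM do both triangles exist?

From triangle JKM: 14 < KM < 366.
From triangle LKM: 53 < KM < 525.
Intersection: 53 < KM < 366, so integers 54 through 365: 312 values.

312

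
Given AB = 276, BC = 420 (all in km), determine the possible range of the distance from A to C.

By the triangle inequality, |276 − 420| ≤ AC ≤ 276 + 420.

144 ≤ AC ≤ 696 km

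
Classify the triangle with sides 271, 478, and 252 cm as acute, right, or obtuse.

Compare the square of the longest side to the sum of squares of the other two: 252² + 271² = 136945 < 228484 = 478².

obtuse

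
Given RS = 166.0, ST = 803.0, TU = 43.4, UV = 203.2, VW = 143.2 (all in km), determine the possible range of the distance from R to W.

247.2 ≤ RW ≤ 1358.8 km

The maximum is all hops collinear in one direction: 166.0 + 803.0 + 43.4 + 203.2 + 143.2 = 1358.8.
The longest hop is 803.0; the others sum to 555.8. Folding the others back against it leaves at least 803.0 − 555.8 = 247.2.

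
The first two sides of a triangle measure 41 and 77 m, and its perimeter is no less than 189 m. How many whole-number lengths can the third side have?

Triangle inequality: 36 < x < 118. Perimeter ≥ 189 gives x ≥ 189 − 41 − 77 = 71.
So 71 ≤ x < 118; integers 71 through 117: 47 values.

47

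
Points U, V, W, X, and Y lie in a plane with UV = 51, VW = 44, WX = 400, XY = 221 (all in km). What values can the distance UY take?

84 ≤ UY ≤ 716 km

The maximum is all hops collinear in one direction: 51 + 44 + 400 + 221 = 716.
The longest hop is 400; the others sum to 316. Folding the others back against it leaves at least 400 − 316 = 84.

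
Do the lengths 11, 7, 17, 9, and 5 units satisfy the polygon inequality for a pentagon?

Yes

A pentagon exists iff every side is shorter than the sum of the others — equivalently, the longest side is less than the sum of the rest.
Longest side 17 < 32 (sum of the remaining 4), so yes.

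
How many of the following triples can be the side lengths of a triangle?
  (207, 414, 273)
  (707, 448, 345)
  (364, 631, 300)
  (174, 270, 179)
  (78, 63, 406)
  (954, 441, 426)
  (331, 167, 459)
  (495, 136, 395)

(207,273,414): 207+273 > 414 → valid
(345,448,707): 345+448 > 707 → valid
(300,364,631): 300+364 > 631 → valid
(174,179,270): 174+179 > 270 → valid
(63,78,406): 63+78 ≤ 406 → not valid
(426,441,954): 426+441 ≤ 954 → not valid
(167,331,459): 167+331 > 459 → valid
(136,395,495): 136+395 > 495 → valid
6 of the 8 triples form a triangle.

6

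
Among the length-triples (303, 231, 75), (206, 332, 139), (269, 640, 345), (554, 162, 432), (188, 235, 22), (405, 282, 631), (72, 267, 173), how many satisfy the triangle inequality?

(75,231,303): 75+231 > 303 → valid
(139,206,332): 139+206 > 332 → valid
(269,345,640): 269+345 ≤ 640 → not valid
(162,432,554): 162+432 > 554 → valid
(22,188,235): 22+188 ≤ 235 → not valid
(282,405,631): 282+405 > 631 → valid
(72,173,267): 72+173 ≤ 267 → not valid
4 of the 7 triples form a triangle.

4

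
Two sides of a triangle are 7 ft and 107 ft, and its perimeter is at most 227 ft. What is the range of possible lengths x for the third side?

100 < x ≤ 113 ft

Triangle inequality alone gives 100 < x < 114.
The perimeter condition gives x ≤ 227 − 7 − 107 = 113.
Intersecting the two: 100 < x ≤ 113.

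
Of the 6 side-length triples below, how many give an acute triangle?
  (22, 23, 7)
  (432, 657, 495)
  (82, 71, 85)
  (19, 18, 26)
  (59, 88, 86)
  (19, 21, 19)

5

(22,23,7): 7²+22² = 533 > 529 = 23² → acute
(432,657,495): 432²+495² = 431649 = 657² → right
(82,71,85): 71²+82² = 11765 > 7225 = 85² → acute
(19,18,26): 18²+19² = 685 > 676 = 26² → acute
(59,88,86): 59²+86² = 10877 > 7744 = 88² → acute
(19,21,19): 19²+19² = 722 > 441 = 21² → acute
5 of the 6 are acute.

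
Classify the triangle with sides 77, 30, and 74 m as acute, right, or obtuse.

acute

Compare the square of the longest side to the sum of squares of the other two: 30² + 74² = 6376 > 5929 = 77².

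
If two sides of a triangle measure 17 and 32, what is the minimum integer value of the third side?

16

The third side must be strictly greater than |17 − 32| = 15.
The smallest integer above 15 is 16.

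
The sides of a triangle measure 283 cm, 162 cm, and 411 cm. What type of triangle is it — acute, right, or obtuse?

Compare the square of the longest side to the sum of squares of the other two: 162² + 283² = 106333 < 168921 = 411².

obtuse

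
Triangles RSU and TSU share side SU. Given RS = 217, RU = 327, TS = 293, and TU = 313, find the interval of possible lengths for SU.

From triangle RSU: |217 − 327| < SU < 217 + 327, i.e. 110 < SU < 544.
From triangle TSU: 20 < SU < 606.
Both must hold, so SU lies in the intersection.

110 < SU < 544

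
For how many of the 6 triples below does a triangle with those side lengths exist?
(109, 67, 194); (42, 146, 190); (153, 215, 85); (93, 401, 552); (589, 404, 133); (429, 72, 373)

2

(67,109,194): 67+109 ≤ 194 → not valid
(42,146,190): 42+146 ≤ 190 → not valid
(85,153,215): 85+153 > 215 → valid
(93,401,552): 93+401 ≤ 552 → not valid
(133,404,589): 133+404 ≤ 589 → not valid
(72,373,429): 72+373 > 429 → valid
2 of the 6 triples form a triangle.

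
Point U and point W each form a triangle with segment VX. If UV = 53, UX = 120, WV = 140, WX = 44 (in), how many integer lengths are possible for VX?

76

From triangle UVX: 67 < VX < 173.
From triangle WVX: 96 < VX < 184.
Intersection: 96 < VX < 173, so integers 97 through 172: 76 values.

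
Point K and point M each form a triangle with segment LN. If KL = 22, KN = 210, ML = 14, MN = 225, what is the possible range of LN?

211 < LN < 232

From triangle KLN: |22 − 210| < LN < 22 + 210, i.e. 188 < LN < 232.
From triangle MLN: 211 < LN < 239.
Both must hold, so LN lies in the intersection.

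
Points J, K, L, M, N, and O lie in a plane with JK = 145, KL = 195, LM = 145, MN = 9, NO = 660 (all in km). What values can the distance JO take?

The maximum is all hops collinear in one direction: 145 + 195 + 145 + 9 + 660 = 1154.
The longest hop is 660; the others sum to 494. Folding the others back against it leaves at least 660 − 494 = 166.

166 ≤ JO ≤ 1154 km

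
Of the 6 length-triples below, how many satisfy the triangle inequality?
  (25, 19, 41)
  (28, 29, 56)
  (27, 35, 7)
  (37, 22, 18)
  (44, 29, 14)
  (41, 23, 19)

4

(19,25,41): 19+25 > 41 → valid
(28,29,56): 28+29 > 56 → valid
(7,27,35): 7+27 ≤ 35 → not valid
(18,22,37): 18+22 > 37 → valid
(14,29,44): 14+29 ≤ 44 → not valid
(19,23,41): 19+23 > 41 → valid
4 of the 6 triples form a triangle.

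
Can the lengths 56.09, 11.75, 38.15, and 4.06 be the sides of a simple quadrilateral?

For a quadrilateral, each side must be shorter than the sum of the others.
Here the longest side is 56.09, but the remaining 3 sides sum to only 53.96.

No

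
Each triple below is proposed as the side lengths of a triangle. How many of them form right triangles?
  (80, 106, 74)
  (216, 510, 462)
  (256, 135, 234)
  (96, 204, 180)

2

(80,106,74): 74²+80² = 11876 > 11236 = 106² → acute
(216,510,462): 216²+462² = 260100 = 510² → right
(256,135,234): 135²+234² = 72981 > 65536 = 256² → acute
(96,204,180): 96²+180² = 41616 = 204² → right
2 of the 4 are right.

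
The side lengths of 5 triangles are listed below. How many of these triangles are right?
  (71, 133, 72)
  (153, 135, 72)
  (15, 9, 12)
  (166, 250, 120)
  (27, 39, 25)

2

(71,133,72): 71²+72² = 10225 < 17689 = 133² → obtuse
(153,135,72): 72²+135² = 23409 = 153² → right
(15,9,12): 9²+12² = 225 = 15² → right
(166,250,120): 120²+166² = 41956 < 62500 = 250² → obtuse
(27,39,25): 25²+27² = 1354 < 1521 = 39² → obtuse
2 of the 5 are right.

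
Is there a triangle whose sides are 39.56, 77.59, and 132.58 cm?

The longest side is 132.58, but the other two sum to only 117.15.
117.15 < 132.58, so the triangle inequality fails.

No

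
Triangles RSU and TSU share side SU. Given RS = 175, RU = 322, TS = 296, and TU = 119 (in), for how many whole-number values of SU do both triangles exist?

From triangle RSU: 147 < SU < 497.
From triangle TSU: 177 < SU < 415.
Intersection: 177 < SU < 415, so integers 178 through 414: 237 values.

237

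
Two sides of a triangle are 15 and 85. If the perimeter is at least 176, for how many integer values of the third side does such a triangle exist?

24

Triangle inequality: 70 < x < 100. Perimeter ≥ 176 gives x ≥ 176 − 15 − 85 = 76.
So 76 ≤ x < 100; integers 76 through 99: 24 values.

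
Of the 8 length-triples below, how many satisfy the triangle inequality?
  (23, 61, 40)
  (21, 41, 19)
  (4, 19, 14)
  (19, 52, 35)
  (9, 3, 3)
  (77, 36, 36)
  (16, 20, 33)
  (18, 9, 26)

(23,40,61): 23+40 > 61 → valid
(19,21,41): 19+21 ≤ 41 → not valid
(4,14,19): 4+14 ≤ 19 → not valid
(19,35,52): 19+35 > 52 → valid
(3,3,9): 3+3 ≤ 9 → not valid
(36,36,77): 36+36 ≤ 77 → not valid
(16,20,33): 16+20 > 33 → valid
(9,18,26): 9+18 > 26 → valid
4 of the 8 triples form a triangle.

4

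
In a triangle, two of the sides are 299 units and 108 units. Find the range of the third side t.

191 < t < 407

By the triangle inequality, t must be less than 299 + 108 = 407 and greater than |299 − 108| = 191.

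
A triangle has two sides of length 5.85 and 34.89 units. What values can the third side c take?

29.04 < c < 40.74 (units)

By the triangle inequality, c must be less than 5.85 + 34.89 = 40.74 and greater than |5.85 − 34.89| = 29.04.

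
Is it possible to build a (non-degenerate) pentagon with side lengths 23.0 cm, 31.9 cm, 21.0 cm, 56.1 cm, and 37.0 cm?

A pentagon exists iff every side is shorter than the sum of the others — equivalently, the longest side is less than the sum of the rest.
Longest side 56.1 < 112.9 (sum of the remaining 4), so yes.

Yes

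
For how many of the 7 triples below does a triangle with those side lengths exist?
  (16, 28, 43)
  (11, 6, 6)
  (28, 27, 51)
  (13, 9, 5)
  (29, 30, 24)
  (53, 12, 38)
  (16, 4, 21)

(16,28,43): 16+28 > 43 → valid
(6,6,11): 6+6 > 11 → valid
(27,28,51): 27+28 > 51 → valid
(5,9,13): 5+9 > 13 → valid
(24,29,30): 24+29 > 30 → valid
(12,38,53): 12+38 ≤ 53 → not valid
(4,16,21): 4+16 ≤ 21 → not valid
5 of the 7 triples form a triangle.

5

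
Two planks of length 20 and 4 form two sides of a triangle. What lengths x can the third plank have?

16 < x < 24

By the triangle inequality, x must be less than 20 + 4 = 24 and greater than |20 − 4| = 16.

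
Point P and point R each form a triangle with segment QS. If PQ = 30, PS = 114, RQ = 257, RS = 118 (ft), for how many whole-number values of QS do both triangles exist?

From triangle PQS: 84 < QS < 144.
From triangle RQS: 139 < QS < 375.
Intersection: 139 < QS < 144, so integers 140 through 143: 4 values.

4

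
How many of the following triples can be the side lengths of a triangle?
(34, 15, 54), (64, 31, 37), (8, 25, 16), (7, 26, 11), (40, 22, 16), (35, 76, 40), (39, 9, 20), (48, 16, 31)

(15,34,54): 15+34 ≤ 54 → not valid
(31,37,64): 31+37 > 64 → valid
(8,16,25): 8+16 ≤ 25 → not valid
(7,11,26): 7+11 ≤ 26 → not valid
(16,22,40): 16+22 ≤ 40 → not valid
(35,40,76): 35+40 ≤ 76 → not valid
(9,20,39): 9+20 ≤ 39 → not valid
(16,31,48): 16+31 ≤ 48 → not valid
1 of the 8 triples forms a triangle.

1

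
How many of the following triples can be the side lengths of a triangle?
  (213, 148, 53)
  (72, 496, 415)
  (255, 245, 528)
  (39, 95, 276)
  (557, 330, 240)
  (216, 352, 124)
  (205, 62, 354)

(53,148,213): 53+148 ≤ 213 → not valid
(72,415,496): 72+415 ≤ 496 → not valid
(245,255,528): 245+255 ≤ 528 → not valid
(39,95,276): 39+95 ≤ 276 → not valid
(240,330,557): 240+330 > 557 → valid
(124,216,352): 124+216 ≤ 352 → not valid
(62,205,354): 62+205 ≤ 354 → not valid
1 of the 7 triples forms a triangle.

1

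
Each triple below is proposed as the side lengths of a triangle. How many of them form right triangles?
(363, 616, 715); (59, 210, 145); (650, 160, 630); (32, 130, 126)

(363,616,715): 363²+616² = 511225 = 715² → right
(59,210,145): 59+145 ≤ 210, not a triangle
(650,160,630): 160²+630² = 422500 = 650² → right
(32,130,126): 32²+126² = 16900 = 130² → right
3 of the 4 are right.

3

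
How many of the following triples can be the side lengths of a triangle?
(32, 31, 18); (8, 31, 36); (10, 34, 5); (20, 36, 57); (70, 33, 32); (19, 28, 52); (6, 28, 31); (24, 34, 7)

(18,31,32): 18+31 > 32 → valid
(8,31,36): 8+31 > 36 → valid
(5,10,34): 5+10 ≤ 34 → not valid
(20,36,57): 20+36 ≤ 57 → not valid
(32,33,70): 32+33 ≤ 70 → not valid
(19,28,52): 19+28 ≤ 52 → not valid
(6,28,31): 6+28 > 31 → valid
(7,24,34): 7+24 ≤ 34 → not valid
3 of the 8 triples form a triangle.

3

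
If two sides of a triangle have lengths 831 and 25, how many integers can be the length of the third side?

The third side lies in the open interval (806, 856).
Integers from 807 to 855 inclusive: 855 − 807 + 1 = 49.

49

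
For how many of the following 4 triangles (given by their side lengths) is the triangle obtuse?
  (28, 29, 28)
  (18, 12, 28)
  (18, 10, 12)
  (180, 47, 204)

3

(28,29,28): 28²+28² = 1568 > 841 = 29² → acute
(18,12,28): 12²+18² = 468 < 784 = 28² → obtuse
(18,10,12): 10²+12² = 244 < 324 = 18² → obtuse
(180,47,204): 47²+180² = 34609 < 41616 = 204² → obtuse
3 of the 4 are obtuse.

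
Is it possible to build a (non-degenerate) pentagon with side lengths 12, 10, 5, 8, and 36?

No

For a pentagon, each side must be shorter than the sum of the others.
Here the longest side is 36, but the remaining 4 sides sum to only 35.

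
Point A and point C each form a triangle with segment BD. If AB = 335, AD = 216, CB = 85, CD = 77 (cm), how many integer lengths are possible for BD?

From triangle ABD: 119 < BD < 551.
From triangle CBD: 8 < BD < 162.
Intersection: 119 < BD < 162, so integers 120 through 161: 42 values.

42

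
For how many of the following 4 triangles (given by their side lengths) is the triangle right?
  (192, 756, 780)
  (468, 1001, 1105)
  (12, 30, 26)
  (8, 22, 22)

(192,756,780): 192²+756² = 608400 = 780² → right
(468,1001,1105): 468²+1001² = 1221025 = 1105² → right
(12,30,26): 12²+26² = 820 < 900 = 30² → obtuse
(8,22,22): 8²+22² = 548 > 484 = 22² → acute
2 of the 4 are right.

2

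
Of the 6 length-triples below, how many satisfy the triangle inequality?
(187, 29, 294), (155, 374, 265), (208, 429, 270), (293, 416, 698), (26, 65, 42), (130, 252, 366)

5

(29,187,294): 29+187 ≤ 294 → not valid
(155,265,374): 155+265 > 374 → valid
(208,270,429): 208+270 > 429 → valid
(293,416,698): 293+416 > 698 → valid
(26,42,65): 26+42 > 65 → valid
(130,252,366): 130+252 > 366 → valid
5 of the 6 triples form a triangle.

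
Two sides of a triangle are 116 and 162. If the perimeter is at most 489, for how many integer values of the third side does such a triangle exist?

Triangle inequality: 46 < x < 278. Perimeter ≤ 489 gives x ≤ 489 − 116 − 162 = 211.
So 46 < x ≤ 211; integers 47 through 211: 165 values.

165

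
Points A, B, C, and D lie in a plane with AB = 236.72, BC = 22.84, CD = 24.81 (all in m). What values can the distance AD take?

189.07 ≤ AD ≤ 284.37 m

The maximum is all hops collinear in one direction: 236.72 + 22.84 + 24.81 = 284.37.
The longest hop is 236.72; the others sum to 47.65. Folding the others back against it leaves at least 236.72 − 47.65 = 189.07.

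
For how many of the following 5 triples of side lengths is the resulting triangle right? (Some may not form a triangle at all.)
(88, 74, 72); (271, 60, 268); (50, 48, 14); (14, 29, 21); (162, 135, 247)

(88,74,72): 72²+74² = 10660 > 7744 = 88² → acute
(271,60,268): 60²+268² = 75424 > 73441 = 271² → acute
(50,48,14): 14²+48² = 2500 = 50² → right
(14,29,21): 14²+21² = 637 < 841 = 29² → obtuse
(162,135,247): 135²+162² = 44469 < 61009 = 247² → obtuse
1 of the 5 is right.

1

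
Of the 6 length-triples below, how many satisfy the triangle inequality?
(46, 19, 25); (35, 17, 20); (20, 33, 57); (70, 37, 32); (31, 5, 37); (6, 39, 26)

1

(19,25,46): 19+25 ≤ 46 → not valid
(17,20,35): 17+20 > 35 → valid
(20,33,57): 20+33 ≤ 57 → not valid
(32,37,70): 32+37 ≤ 70 → not valid
(5,31,37): 5+31 ≤ 37 → not valid
(6,26,39): 6+26 ≤ 39 → not valid
1 of the 6 triples forms a triangle.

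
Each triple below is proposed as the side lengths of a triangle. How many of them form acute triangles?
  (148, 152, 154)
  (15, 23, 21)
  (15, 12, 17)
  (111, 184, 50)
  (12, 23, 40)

(148,152,154): 148²+152² = 45008 > 23716 = 154² → acute
(15,23,21): 15²+21² = 666 > 529 = 23² → acute
(15,12,17): 12²+15² = 369 > 289 = 17² → acute
(111,184,50): 50+111 ≤ 184, not a triangle
(12,23,40): 12+23 ≤ 40, not a triangle
3 of the 5 are acute.

3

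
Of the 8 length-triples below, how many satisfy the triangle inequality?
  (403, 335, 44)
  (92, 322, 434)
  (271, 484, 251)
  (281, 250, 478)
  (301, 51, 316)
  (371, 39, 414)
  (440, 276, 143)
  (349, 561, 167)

(44,335,403): 44+335 ≤ 403 → not valid
(92,322,434): 92+322 ≤ 434 → not valid
(251,271,484): 251+271 > 484 → valid
(250,281,478): 250+281 > 478 → valid
(51,301,316): 51+301 > 316 → valid
(39,371,414): 39+371 ≤ 414 → not valid
(143,276,440): 143+276 ≤ 440 → not valid
(167,349,561): 167+349 ≤ 561 → not valid
3 of the 8 triples form a triangle.

3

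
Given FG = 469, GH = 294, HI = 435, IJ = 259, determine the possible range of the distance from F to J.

0 ≤ FJ ≤ 1457

The maximum is all hops collinear in one direction: 469 + 294 + 435 + 259 = 1457.
The longest hop is 469; the others sum to 988. Since 469 ≤ 988, the path can fold back on itself completely, so the minimum distance is 0.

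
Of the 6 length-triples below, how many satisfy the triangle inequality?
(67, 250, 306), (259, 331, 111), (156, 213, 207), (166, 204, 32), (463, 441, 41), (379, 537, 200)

5

(67,250,306): 67+250 > 306 → valid
(111,259,331): 111+259 > 331 → valid
(156,207,213): 156+207 > 213 → valid
(32,166,204): 32+166 ≤ 204 → not valid
(41,441,463): 41+441 > 463 → valid
(200,379,537): 200+379 > 537 → valid
5 of the 6 triples form a triangle.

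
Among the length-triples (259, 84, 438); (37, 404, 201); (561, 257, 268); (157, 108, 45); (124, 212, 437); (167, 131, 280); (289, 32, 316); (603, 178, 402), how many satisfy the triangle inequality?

2

(84,259,438): 84+259 ≤ 438 → not valid
(37,201,404): 37+201 ≤ 404 → not valid
(257,268,561): 257+268 ≤ 561 → not valid
(45,108,157): 45+108 ≤ 157 → not valid
(124,212,437): 124+212 ≤ 437 → not valid
(131,167,280): 131+167 > 280 → valid
(32,289,316): 32+289 > 316 → valid
(178,402,603): 178+402 ≤ 603 → not valid
2 of the 8 triples form a triangle.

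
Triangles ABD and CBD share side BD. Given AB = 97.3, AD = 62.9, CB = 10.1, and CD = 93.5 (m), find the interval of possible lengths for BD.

83.4 < BD < 103.6

From triangle ABD: |97.3 − 62.9| < BD < 97.3 + 62.9, i.e. 34.4 < BD < 160.2.
From triangle CBD: 83.4 < BD < 103.6.
Both must hold, so BD lies in the intersection.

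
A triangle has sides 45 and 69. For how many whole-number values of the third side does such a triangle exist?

89

The third side lies in the open interval (24, 114).
Integers from 25 to 113 inclusive: 113 − 25 + 1 = 89.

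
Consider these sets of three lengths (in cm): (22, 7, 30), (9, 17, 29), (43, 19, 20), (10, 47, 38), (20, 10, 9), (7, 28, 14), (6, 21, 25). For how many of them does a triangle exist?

(7,22,30): 7+22 ≤ 30 → not valid
(9,17,29): 9+17 ≤ 29 → not valid
(19,20,43): 19+20 ≤ 43 → not valid
(10,38,47): 10+38 > 47 → valid
(9,10,20): 9+10 ≤ 20 → not valid
(7,14,28): 7+14 ≤ 28 → not valid
(6,21,25): 6+21 > 25 → valid
2 of the 7 triples form a triangle.

2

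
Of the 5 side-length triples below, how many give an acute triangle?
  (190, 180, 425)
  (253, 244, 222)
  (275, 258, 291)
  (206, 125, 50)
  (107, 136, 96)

(190,180,425): 180+190 ≤ 425, not a triangle
(253,244,222): 222²+244² = 108820 > 64009 = 253² → acute
(275,258,291): 258²+275² = 142189 > 84681 = 291² → acute
(206,125,50): 50+125 ≤ 206, not a triangle
(107,136,96): 96²+107² = 20665 > 18496 = 136² → acute
3 of the 5 are acute.

3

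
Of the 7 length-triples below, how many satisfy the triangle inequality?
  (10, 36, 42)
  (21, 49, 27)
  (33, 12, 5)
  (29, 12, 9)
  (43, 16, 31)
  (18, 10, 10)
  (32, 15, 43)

4

(10,36,42): 10+36 > 42 → valid
(21,27,49): 21+27 ≤ 49 → not valid
(5,12,33): 5+12 ≤ 33 → not valid
(9,12,29): 9+12 ≤ 29 → not valid
(16,31,43): 16+31 > 43 → valid
(10,10,18): 10+10 > 18 → valid
(15,32,43): 15+32 > 43 → valid
4 of the 7 triples form a triangle.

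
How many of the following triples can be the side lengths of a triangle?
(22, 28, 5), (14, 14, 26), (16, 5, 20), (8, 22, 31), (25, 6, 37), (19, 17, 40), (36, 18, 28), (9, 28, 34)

(5,22,28): 5+22 ≤ 28 → not valid
(14,14,26): 14+14 > 26 → valid
(5,16,20): 5+16 > 20 → valid
(8,22,31): 8+22 ≤ 31 → not valid
(6,25,37): 6+25 ≤ 37 → not valid
(17,19,40): 17+19 ≤ 40 → not valid
(18,28,36): 18+28 > 36 → valid
(9,28,34): 9+28 > 34 → valid
4 of the 8 triples form a triangle.

4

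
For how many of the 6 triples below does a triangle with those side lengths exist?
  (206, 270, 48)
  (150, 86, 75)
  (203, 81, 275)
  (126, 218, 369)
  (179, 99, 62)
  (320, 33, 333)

3

(48,206,270): 48+206 ≤ 270 → not valid
(75,86,150): 75+86 > 150 → valid
(81,203,275): 81+203 > 275 → valid
(126,218,369): 126+218 ≤ 369 → not valid
(62,99,179): 62+99 ≤ 179 → not valid
(33,320,333): 33+320 > 333 → valid
3 of the 6 triples form a triangle.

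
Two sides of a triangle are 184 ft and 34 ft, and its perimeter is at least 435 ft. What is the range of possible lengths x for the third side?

Triangle inequality alone gives 150 < x < 218.
The perimeter condition gives x ≥ 435 − 184 − 34 = 217.
Intersecting the two: 217 ≤ x < 218.

217 ≤ x < 218 ft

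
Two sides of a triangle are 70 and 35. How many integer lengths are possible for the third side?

The third side lies in the open interval (35, 105).
Integers from 36 to 104 inclusive: 104 − 36 + 1 = 69.

69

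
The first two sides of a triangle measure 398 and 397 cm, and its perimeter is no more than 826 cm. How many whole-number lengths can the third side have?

Triangle inequality: 1 < x < 795. Perimeter ≤ 826 gives x ≤ 826 − 398 − 397 = 31.
So 1 < x ≤ 31; integers 2 through 31: 30 values.

30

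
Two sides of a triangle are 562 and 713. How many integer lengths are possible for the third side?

The third side lies in the open interval (151, 1275).
Integers from 152 to 1274 inclusive: 1274 − 152 + 1 = 1123.

1123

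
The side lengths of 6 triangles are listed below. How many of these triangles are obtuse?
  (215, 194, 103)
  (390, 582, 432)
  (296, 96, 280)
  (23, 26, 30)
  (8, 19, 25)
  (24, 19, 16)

1

(215,194,103): 103²+194² = 48245 > 46225 = 215² → acute
(390,582,432): 390²+432² = 338724 = 582² → right
(296,96,280): 96²+280² = 87616 = 296² → right
(23,26,30): 23²+26² = 1205 > 900 = 30² → acute
(8,19,25): 8²+19² = 425 < 625 = 25² → obtuse
(24,19,16): 16²+19² = 617 > 576 = 24² → acute
1 of the 6 is obtuse.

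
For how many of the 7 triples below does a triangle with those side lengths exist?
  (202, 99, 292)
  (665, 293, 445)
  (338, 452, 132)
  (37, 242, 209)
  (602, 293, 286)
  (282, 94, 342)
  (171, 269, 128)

(99,202,292): 99+202 > 292 → valid
(293,445,665): 293+445 > 665 → valid
(132,338,452): 132+338 > 452 → valid
(37,209,242): 37+209 > 242 → valid
(286,293,602): 286+293 ≤ 602 → not valid
(94,282,342): 94+282 > 342 → valid
(128,171,269): 128+171 > 269 → valid
6 of the 7 triples form a triangle.

6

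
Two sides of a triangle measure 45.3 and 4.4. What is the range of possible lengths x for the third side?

40.9 < x < 49.7

By the triangle inequality, x must be less than 45.3 + 4.4 = 49.7 and greater than |45.3 − 4.4| = 40.9.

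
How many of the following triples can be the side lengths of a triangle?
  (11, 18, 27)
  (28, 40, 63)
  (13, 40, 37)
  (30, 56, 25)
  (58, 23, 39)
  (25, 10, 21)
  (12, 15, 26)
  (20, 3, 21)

(11,18,27): 11+18 > 27 → valid
(28,40,63): 28+40 > 63 → valid
(13,37,40): 13+37 > 40 → valid
(25,30,56): 25+30 ≤ 56 → not valid
(23,39,58): 23+39 > 58 → valid
(10,21,25): 10+21 > 25 → valid
(12,15,26): 12+15 > 26 → valid
(3,20,21): 3+20 > 21 → valid
7 of the 8 triples form a triangle.

7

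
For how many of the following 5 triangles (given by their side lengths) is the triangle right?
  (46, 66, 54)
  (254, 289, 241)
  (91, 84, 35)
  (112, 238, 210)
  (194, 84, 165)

2

(46,66,54): 46²+54² = 5032 > 4356 = 66² → acute
(254,289,241): 241²+254² = 122597 > 83521 = 289² → acute
(91,84,35): 35²+84² = 8281 = 91² → right
(112,238,210): 112²+210² = 56644 = 238² → right
(194,84,165): 84²+165² = 34281 < 37636 = 194² → obtuse
2 of the 5 are right.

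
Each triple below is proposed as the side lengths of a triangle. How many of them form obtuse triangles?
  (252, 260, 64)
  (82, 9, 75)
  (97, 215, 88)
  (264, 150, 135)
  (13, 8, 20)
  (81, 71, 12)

(252,260,64): 64²+252² = 67600 = 260² → right
(82,9,75): 9²+75² = 5706 < 6724 = 82² → obtuse
(97,215,88): 88+97 ≤ 215, not a triangle
(264,150,135): 135²+150² = 40725 < 69696 = 264² → obtuse
(13,8,20): 8²+13² = 233 < 400 = 20² → obtuse
(81,71,12): 12²+71² = 5185 < 6561 = 81² → obtuse
4 of the 6 are obtuse.

4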